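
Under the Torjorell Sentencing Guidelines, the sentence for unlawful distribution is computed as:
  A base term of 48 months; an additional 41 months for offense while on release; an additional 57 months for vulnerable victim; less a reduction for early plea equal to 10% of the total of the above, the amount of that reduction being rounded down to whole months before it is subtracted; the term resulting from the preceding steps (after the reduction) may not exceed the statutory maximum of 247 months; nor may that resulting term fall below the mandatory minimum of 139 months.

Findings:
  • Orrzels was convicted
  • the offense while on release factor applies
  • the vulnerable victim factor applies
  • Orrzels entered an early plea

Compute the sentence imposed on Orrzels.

Offense while on release enhancement: +41 months
Vulnerable victim enhancement: +57 months
Adjusted term: 48 months + 41 months + 57 months = 146 months
Early plea reduction: 10% of 146 months = 14 months (rounded down)
After reduction: 146 − 14 = 132 months
Cap at 247 months: 132 months is within the cap, no reduction.
Minimum 139 months: 132 months is below the minimum → 139 months

139 months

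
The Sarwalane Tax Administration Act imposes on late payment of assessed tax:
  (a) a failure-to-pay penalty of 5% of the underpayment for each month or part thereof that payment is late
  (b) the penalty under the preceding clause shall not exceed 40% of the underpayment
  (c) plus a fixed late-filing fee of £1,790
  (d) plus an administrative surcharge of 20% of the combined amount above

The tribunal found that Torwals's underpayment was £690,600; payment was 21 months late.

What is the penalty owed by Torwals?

Accrued rate: 5% × 21 = 105%, capped at 40% → 40%
Failure-to-pay penalty: 40% of £690,600 = £276,240
Penalty before surcharge: £276,240 + £1,790 = £278,030
Administrative surcharge: 20% of £278,030 = £55,606
Total penalty: £278,030 + £55,606 = £333,636

£333,636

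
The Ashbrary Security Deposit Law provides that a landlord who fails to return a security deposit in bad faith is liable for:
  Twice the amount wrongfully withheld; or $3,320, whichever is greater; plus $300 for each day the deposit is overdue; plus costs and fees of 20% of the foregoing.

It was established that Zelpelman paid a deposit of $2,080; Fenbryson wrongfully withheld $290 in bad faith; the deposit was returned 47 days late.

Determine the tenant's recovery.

$20,904

Doubled: 2 × $290 = $580
Minimum $3,320: $580 is below the minimum → $3,320
Late-return penalty: 47 × $300 = $14,100
Damages plus late penalty: $3,320 + $14,100 = $17,420
Costs and fees: 20% of $17,420 = $3,484
Total recovery: $17,420 + $3,484 = $20,904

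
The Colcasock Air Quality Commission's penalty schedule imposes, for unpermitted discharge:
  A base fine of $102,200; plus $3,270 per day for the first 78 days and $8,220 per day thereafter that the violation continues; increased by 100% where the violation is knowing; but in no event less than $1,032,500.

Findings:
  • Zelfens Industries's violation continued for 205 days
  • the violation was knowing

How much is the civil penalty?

$2,802,400

First 78 days: 78 × $3,270 = $255,060
Remaining days: (205 − 78) × $8,220 = $1,043,940
Per-day component: $255,060 + $1,043,940 = $1,299,000
Base plus per-day: $102,200 + $1,299,000 = $1,401,200
Enhancement: 100% of $1,401,200 = $1,401,200
Enhanced fine: $1,401,200 + $1,401,200 = $2,802,400
Minimum $1,032,500: $2,802,400 meets the minimum, no increase.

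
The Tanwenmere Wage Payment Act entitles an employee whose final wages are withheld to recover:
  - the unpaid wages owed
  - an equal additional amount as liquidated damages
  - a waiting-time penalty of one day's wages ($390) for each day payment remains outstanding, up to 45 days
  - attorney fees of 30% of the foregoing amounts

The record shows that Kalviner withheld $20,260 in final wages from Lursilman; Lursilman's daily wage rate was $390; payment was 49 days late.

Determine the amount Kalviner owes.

$75,491

Liquidated damages (equal amount): $20,260
Penalty days: min(49, 45) = 45
Waiting-time penalty: 45 × $390 = $17,550
Subtotal: $20,260 + $20,260 + $17,550 = $58,070
Attorney fees: 30% of $58,070 = $17,421
Total award: $58,070 + $17,421 = $75,491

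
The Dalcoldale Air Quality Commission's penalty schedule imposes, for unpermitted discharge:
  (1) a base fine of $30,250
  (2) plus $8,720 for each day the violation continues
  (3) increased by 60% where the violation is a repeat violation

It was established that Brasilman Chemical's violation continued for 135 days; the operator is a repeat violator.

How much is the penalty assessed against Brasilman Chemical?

$1,931,920

Per-day component: 135 × $8,720 = $1,177,200
Base plus per-day: $30,250 + $1,177,200 = $1,207,450
Enhancement: 60% of $1,207,450 = $724,470
Enhanced fine: $1,207,450 + $724,470 = $1,931,920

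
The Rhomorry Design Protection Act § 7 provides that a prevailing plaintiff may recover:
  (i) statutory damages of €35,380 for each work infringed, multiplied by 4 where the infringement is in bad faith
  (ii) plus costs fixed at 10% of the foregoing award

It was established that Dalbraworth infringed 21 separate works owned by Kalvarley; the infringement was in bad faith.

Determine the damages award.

Statutory damages: 21 × €35,380 = €742,980
Multiplied by 4: 4 × €742,980 = €2,971,920
Costs: 10% of €2,971,920 = €297,192
Award plus costs: €2,971,920 + €297,192 = €3,269,112

€3,269,112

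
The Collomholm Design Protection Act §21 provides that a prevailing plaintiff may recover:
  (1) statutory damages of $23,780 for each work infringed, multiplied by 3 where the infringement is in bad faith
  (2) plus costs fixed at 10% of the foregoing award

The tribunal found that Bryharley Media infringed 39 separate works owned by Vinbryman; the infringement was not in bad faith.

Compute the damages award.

Statutory damages: 39 × $23,780 = $927,420
Infringement not in bad faith: no ×3 enhancement.
Costs: 10% of $927,420 = $92,742
Award plus costs: $927,420 + $92,742 = $1,020,162

$1,020,162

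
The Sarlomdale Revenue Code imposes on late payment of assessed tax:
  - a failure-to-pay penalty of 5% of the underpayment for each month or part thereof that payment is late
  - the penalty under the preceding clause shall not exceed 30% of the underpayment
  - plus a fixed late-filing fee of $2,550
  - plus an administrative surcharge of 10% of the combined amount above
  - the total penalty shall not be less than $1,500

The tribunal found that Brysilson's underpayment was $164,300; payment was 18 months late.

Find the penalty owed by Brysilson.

Accrued rate: 5% × 18 = 90%, capped at 30% → 30%
Failure-to-pay penalty: 30% of $164,300 = $49,290
Penalty before surcharge: $49,290 + $2,550 = $51,840
Administrative surcharge: 10% of $51,840 = $5,184
Total penalty: $51,840 + $5,184 = $57,024
Minimum $1,500: $57,024 meets the minimum, no increase.

$57,024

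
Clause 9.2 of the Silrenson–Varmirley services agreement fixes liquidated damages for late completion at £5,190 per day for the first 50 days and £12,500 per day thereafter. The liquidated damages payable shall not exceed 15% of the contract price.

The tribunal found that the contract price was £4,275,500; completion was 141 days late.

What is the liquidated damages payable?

£641,325

First 50 days: 50 × £5,190 = £259,500
Remaining days: (141 − 50) × £12,500 = £1,137,500
Accrued per-day damages: £259,500 + £1,137,500 = £1,397,000
Cap: 15% of £4,275,500 = £641,325
Cap at £641,325: £1,397,000 exceeds the cap → £641,325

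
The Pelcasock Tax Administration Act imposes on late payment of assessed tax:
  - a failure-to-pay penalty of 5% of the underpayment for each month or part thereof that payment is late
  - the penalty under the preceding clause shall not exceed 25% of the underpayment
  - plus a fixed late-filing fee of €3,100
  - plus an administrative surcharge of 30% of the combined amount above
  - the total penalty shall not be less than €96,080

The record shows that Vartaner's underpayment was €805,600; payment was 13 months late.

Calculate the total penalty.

Accrued rate: 5% × 13 = 65%, capped at 25% → 25%
Failure-to-pay penalty: 25% of €805,600 = €201,400
Penalty before surcharge: €201,400 + €3,100 = €204,500
Administrative surcharge: 30% of €204,500 = €61,350
Total penalty: €204,500 + €61,350 = €265,850
Minimum €96,080: €265,850 meets the minimum, no increase.

€265,850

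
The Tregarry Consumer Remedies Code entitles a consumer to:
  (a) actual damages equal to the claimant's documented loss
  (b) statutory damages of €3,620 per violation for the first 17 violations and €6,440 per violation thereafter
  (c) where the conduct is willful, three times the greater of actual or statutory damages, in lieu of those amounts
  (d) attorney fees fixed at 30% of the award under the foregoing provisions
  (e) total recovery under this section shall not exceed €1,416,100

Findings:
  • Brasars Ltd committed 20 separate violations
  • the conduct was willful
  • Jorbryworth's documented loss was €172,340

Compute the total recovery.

€672,126

First 17 violations: 17 × €3,620 = €61,540
Remaining violations: (20 − 17) × €6,440 = €19,320
Statutory damages: €61,540 + €19,320 = €80,860
Greater of actual damages (€172,340) or statutory damages (€80,860): €172,340
Trebled: 3 × €172,340 = €517,020
Attorney fees: 30% of €517,020 = €155,106
Total before cap: €517,020 + €155,106 = €672,126
Cap at €1,416,100: €672,126 is within the cap, no reduction.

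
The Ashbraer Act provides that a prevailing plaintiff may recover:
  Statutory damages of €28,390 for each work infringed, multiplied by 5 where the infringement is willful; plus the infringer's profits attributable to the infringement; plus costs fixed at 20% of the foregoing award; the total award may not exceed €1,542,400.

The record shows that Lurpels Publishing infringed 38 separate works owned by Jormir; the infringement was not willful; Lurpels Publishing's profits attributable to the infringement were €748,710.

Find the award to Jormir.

€1,542,400

Statutory damages: 38 × €28,390 = €1,078,820
Infringement not willful: no ×5 enhancement.
Combined award: €1,078,820 + €748,710 = €1,827,530
Costs: 20% of €1,827,530 = €365,506
Award plus costs: €1,827,530 + €365,506 = €2,193,036
Cap at €1,542,400: €2,193,036 exceeds the cap → €1,542,400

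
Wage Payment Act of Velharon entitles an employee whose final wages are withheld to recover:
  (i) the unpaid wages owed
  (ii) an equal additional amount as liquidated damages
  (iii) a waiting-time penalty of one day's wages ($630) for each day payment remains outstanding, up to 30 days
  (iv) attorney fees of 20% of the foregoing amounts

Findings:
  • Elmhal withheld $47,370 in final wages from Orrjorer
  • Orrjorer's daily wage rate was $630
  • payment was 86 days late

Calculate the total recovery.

Liquidated damages (equal amount): $47,370
Penalty days: min(86, 30) = 30
Waiting-time penalty: 30 × $630 = $18,900
Subtotal: $47,370 + $47,370 + $18,900 = $113,640
Attorney fees: 20% of $113,640 = $22,728
Total award: $113,640 + $22,728 = $136,368

$136,368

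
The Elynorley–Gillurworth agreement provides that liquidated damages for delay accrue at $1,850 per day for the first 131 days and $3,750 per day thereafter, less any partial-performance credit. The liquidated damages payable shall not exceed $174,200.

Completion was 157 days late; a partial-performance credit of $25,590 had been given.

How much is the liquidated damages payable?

First 131 days: 131 × $1,850 = $242,350
Remaining days: (157 − 131) × $3,750 = $97,500
Accrued per-day damages: $242,350 + $97,500 = $339,850
Less partial-performance credit: $339,850 − $25,590 = $314,260
Cap at $174,200: $314,260 exceeds the cap → $174,200

Liquidated damages: $174,200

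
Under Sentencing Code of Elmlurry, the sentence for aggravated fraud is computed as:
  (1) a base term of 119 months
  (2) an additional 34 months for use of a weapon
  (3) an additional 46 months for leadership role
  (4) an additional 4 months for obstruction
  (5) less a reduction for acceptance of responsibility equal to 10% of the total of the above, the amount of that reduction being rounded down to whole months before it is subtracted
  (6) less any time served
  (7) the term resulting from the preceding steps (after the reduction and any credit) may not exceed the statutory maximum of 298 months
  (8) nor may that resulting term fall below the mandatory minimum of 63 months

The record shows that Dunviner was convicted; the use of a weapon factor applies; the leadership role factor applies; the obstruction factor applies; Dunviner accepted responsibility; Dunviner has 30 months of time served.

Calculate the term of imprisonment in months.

Use of a weapon enhancement: +34 months
Leadership role enhancement: +46 months
Obstruction enhancement: +4 months
Adjusted term: 119 months + 34 months + 46 months + 4 months = 203 months
Acceptance of responsibility reduction: 10% of 203 months = 20 months (rounded down)
After reduction: 203 − 20 = 183 months
Less time served: 183 months − 30 months = 153 months
Cap at 298 months: 153 months is within the cap, no reduction.
Minimum 63 months: 153 months meets the minimum, no increase.

153 months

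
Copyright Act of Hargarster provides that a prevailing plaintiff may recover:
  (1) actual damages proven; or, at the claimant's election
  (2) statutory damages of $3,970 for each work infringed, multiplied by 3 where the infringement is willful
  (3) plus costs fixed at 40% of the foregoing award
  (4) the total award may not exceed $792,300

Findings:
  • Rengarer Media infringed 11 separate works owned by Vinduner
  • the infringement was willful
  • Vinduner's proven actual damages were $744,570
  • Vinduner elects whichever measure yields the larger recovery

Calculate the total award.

Statutory damages: 11 × $3,970 = $43,670
Trebled: 3 × $43,670 = $131,010
Greater of actual damages ($744,570) or enhanced statutory damages ($131,010): $744,570
Costs: 40% of $744,570 = $297,828
Award plus costs: $744,570 + $297,828 = $1,042,398
Cap at $792,300: $1,042,398 exceeds the cap → $792,300

$792,300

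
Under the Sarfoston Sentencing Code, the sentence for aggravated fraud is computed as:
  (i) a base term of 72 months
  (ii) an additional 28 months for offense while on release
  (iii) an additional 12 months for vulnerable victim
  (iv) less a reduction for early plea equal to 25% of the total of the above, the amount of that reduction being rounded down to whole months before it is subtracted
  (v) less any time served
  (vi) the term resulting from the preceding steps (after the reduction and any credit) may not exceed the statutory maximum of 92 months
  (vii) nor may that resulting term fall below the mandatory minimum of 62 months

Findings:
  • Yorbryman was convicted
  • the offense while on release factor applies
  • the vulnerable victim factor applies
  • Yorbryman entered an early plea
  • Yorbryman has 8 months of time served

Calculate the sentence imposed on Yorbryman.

76 months

Offense while on release enhancement: +28 months
Vulnerable victim enhancement: +12 months
Adjusted term: 72 months + 28 months + 12 months = 112 months
Early plea reduction: 25% of 112 months = 28 months (rounded down)
After reduction: 112 − 28 = 84 months
Less time served: 84 months − 8 months = 76 months
Cap at 92 months: 76 months is within the cap, no reduction.
Minimum 62 months: 76 months meets the minimum, no increase.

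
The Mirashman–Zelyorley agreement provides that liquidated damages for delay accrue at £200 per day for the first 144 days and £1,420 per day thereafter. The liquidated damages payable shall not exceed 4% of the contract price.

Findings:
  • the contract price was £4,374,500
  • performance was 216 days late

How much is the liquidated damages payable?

First 144 days: 144 × £200 = £28,800
Remaining days: (216 − 144) × £1,420 = £102,240
Accrued per-day damages: £28,800 + £102,240 = £131,040
Cap: 4% of £4,374,500 = £174,980
Cap at £174,980: £131,040 is within the cap, no reduction.

£131,040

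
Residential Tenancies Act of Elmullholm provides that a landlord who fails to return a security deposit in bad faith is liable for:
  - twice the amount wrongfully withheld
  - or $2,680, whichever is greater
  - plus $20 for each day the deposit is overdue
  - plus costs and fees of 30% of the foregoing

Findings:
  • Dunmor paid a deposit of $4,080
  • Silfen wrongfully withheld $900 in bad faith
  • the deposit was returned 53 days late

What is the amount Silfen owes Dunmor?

Doubled: 2 × $900 = $1,800
Minimum $2,680: $1,800 is below the minimum → $2,680
Late-return penalty: 53 × $20 = $1,060
Damages plus late penalty: $2,680 + $1,060 = $3,740
Costs and fees: 30% of $3,740 = $1,122
Total recovery: $3,740 + $1,122 = $4,862

$4,862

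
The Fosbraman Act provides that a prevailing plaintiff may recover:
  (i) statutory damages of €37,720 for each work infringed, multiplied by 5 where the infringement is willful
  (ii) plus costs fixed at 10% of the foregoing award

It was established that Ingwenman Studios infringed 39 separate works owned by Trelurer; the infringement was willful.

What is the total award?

Statutory damages: 39 × €37,720 = €1,471,080
Multiplied by 5: 5 × €1,471,080 = €7,355,400
Costs: 10% of €7,355,400 = €735,540
Award plus costs: €7,355,400 + €735,540 = €8,090,940

Award: €8,090,940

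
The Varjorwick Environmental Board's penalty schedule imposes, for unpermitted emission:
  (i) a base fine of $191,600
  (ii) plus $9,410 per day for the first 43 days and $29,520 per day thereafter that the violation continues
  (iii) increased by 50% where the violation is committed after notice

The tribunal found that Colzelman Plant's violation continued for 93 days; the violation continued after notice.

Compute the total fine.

First 43 days: 43 × $9,410 = $404,630
Remaining days: (93 − 43) × $29,520 = $1,476,000
Per-day component: $404,630 + $1,476,000 = $1,880,630
Base plus per-day: $191,600 + $1,880,630 = $2,072,230
Enhancement: 50% of $2,072,230 = $1,036,115
Enhanced fine: $2,072,230 + $1,036,115 = $3,108,345

Civil penalty: $3,108,345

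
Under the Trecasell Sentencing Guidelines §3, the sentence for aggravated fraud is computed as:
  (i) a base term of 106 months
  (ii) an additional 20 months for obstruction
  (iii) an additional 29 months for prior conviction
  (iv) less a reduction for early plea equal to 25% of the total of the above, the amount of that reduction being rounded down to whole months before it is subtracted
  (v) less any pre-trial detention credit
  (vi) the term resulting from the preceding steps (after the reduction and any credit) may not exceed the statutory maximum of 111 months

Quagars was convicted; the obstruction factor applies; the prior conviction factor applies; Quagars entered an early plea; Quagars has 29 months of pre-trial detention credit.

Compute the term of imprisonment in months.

88 months

Obstruction enhancement: +20 months
Prior conviction enhancement: +29 months
Adjusted term: 106 months + 20 months + 29 months = 155 months
Early plea reduction: 25% of 155 months = 38 months (rounded down)
After reduction: 155 − 38 = 117 months
Less pre-trial detention credit: 117 months − 29 months = 88 months
Cap at 111 months: 88 months is within the cap, no reduction.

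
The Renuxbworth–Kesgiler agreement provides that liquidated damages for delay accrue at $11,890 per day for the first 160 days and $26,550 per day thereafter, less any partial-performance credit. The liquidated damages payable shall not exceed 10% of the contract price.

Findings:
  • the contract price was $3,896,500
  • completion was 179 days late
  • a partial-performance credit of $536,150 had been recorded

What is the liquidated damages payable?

First 160 days: 160 × $11,890 = $1,902,400
Remaining days: (179 − 160) × $26,550 = $504,450
Accrued per-day damages: $1,902,400 + $504,450 = $2,406,850
Less partial-performance credit: $2,406,850 − $536,150 = $1,870,700
Cap: 10% of $3,896,500 = $389,650
Cap at $389,650: $1,870,700 exceeds the cap → $389,650

$389,650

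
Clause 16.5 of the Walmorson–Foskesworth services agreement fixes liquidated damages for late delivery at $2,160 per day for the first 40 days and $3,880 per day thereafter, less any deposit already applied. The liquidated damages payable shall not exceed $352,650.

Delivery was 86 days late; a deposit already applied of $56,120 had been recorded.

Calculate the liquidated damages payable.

Liquidated damages: $208,760

First 40 days: 40 × $2,160 = $86,400
Remaining days: (86 − 40) × $3,880 = $178,480
Accrued per-day damages: $86,400 + $178,480 = $264,880
Less deposit already applied: $264,880 − $56,120 = $208,760
Cap at $352,650: $208,760 is within the cap, no reduction.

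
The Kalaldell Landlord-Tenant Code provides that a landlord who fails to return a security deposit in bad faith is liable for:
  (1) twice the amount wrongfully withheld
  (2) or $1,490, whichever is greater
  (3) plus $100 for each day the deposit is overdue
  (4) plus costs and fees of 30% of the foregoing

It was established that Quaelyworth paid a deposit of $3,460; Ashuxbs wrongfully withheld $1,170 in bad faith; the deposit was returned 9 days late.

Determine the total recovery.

Recovery: $4,212

Doubled: 2 × $1,170 = $2,340
Minimum $1,490: $2,340 meets the minimum, no increase.
Late-return penalty: 9 × $100 = $900
Damages plus late penalty: $2,340 + $900 = $3,240
Costs and fees: 30% of $3,240 = $972
Total recovery: $3,240 + $972 = $4,212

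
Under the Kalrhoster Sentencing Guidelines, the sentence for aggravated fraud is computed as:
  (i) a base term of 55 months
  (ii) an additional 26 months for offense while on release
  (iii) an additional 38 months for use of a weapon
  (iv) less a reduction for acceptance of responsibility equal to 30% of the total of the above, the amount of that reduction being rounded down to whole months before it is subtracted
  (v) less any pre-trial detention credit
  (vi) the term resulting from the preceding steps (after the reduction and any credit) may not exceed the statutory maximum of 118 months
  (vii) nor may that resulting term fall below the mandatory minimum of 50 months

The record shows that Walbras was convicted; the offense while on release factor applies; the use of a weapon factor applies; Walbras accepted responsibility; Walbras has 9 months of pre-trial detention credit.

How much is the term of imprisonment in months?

Offense while on release enhancement: +26 months
Use of a weapon enhancement: +38 months
Adjusted term: 55 months + 26 months + 38 months = 119 months
Acceptance of responsibility reduction: 30% of 119 months = 35 months (rounded down)
After reduction: 119 − 35 = 84 months
Less pre-trial detention credit: 84 months − 9 months = 75 months
Cap at 118 months: 75 months is within the cap, no reduction.
Minimum 50 months: 75 months meets the minimum, no increase.

75 months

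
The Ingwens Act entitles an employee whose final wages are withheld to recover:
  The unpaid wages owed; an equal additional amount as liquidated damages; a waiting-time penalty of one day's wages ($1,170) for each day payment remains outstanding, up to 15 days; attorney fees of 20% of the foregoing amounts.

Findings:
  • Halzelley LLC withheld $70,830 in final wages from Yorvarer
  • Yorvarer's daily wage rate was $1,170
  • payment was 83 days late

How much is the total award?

Liquidated damages (equal amount): $70,830
Penalty days: min(83, 15) = 15
Waiting-time penalty: 15 × $1,170 = $17,550
Subtotal: $70,830 + $70,830 + $17,550 = $159,210
Attorney fees: 20% of $159,210 = $31,842
Total award: $159,210 + $31,842 = $191,052

$191,052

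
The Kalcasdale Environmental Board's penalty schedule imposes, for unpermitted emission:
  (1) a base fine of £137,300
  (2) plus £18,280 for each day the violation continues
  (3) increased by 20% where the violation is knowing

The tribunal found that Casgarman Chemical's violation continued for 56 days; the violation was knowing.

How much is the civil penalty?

Per-day component: 56 × £18,280 = £1,023,680
Base plus per-day: £137,300 + £1,023,680 = £1,160,980
Enhancement: 20% of £1,160,980 = £232,196
Enhanced fine: £1,160,980 + £232,196 = £1,393,176

£1,393,176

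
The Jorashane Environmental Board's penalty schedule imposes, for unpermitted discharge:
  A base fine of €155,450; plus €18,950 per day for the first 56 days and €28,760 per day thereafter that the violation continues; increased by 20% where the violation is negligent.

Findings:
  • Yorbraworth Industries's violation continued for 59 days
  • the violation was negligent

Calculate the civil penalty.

€1,563,516

First 56 days: 56 × €18,950 = €1,061,200
Remaining days: (59 − 56) × €28,760 = €86,280
Per-day component: €1,061,200 + €86,280 = €1,147,480
Base plus per-day: €155,450 + €1,147,480 = €1,302,930
Enhancement: 20% of €1,302,930 = €260,586
Enhanced fine: €1,302,930 + €260,586 = €1,563,516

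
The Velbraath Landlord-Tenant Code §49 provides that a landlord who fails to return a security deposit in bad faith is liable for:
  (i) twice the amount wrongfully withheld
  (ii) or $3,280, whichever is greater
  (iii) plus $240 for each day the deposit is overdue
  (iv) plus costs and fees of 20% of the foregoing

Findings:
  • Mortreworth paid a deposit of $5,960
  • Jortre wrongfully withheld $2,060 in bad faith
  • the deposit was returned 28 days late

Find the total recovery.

Doubled: 2 × $2,060 = $4,120
Minimum $3,280: $4,120 meets the minimum, no increase.
Late-return penalty: 28 × $240 = $6,720
Damages plus late penalty: $4,120 + $6,720 = $10,840
Costs and fees: 20% of $10,840 = $2,168
Total recovery: $10,840 + $2,168 = $13,008

Recovery: $13,008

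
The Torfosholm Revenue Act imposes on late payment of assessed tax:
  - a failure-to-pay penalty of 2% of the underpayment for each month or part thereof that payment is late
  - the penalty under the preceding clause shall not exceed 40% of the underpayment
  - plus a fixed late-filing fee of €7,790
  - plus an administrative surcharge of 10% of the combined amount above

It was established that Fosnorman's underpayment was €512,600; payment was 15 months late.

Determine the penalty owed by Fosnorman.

Accrued rate: 2% × 15 = 30%, capped at 40% → 30%
Failure-to-pay penalty: 30% of €512,600 = €153,780
Penalty before surcharge: €153,780 + €7,790 = €161,570
Administrative surcharge: 10% of €161,570 = €16,157
Total penalty: €161,570 + €16,157 = €177,727

Penalty: €177,727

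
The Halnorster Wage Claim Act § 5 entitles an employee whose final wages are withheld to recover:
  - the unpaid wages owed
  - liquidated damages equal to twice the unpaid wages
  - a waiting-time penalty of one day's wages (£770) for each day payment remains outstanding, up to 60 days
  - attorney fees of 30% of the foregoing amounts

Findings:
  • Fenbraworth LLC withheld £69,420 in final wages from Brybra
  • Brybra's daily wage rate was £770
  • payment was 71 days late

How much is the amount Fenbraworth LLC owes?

£330,798

Doubled: 2 × £69,420 = £138,840
Penalty days: min(71, 60) = 60
Waiting-time penalty: 60 × £770 = £46,200
Subtotal: £69,420 + £138,840 + £46,200 = £254,460
Attorney fees: 30% of £254,460 = £76,338
Total award: £254,460 + £76,338 = £330,798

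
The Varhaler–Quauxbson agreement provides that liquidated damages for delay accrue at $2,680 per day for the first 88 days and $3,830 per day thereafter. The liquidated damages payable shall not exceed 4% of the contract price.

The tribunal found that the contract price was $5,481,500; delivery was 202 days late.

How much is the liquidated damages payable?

First 88 days: 88 × $2,680 = $235,840
Remaining days: (202 − 88) × $3,830 = $436,620
Accrued per-day damages: $235,840 + $436,620 = $672,460
Cap: 4% of $5,481,500 = $219,260
Cap at $219,260: $672,460 exceeds the cap → $219,260

Liquidated damages: $219,260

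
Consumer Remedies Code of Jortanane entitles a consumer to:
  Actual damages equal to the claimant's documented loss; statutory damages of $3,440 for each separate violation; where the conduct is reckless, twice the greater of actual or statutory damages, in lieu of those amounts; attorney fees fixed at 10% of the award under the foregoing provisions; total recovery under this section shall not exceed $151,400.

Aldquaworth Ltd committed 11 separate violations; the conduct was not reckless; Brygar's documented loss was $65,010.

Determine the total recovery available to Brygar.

Statutory damages: 11 × $3,440 = $37,840
Conduct not reckless: the in-lieu enhancement does not apply.
Actual plus statutory damages: $65,010 + $37,840 = $102,850
Attorney fees: 10% of $102,850 = $10,285
Total before cap: $102,850 + $10,285 = $113,135
Cap at $151,400: $113,135 is within the cap, no reduction.

$113,135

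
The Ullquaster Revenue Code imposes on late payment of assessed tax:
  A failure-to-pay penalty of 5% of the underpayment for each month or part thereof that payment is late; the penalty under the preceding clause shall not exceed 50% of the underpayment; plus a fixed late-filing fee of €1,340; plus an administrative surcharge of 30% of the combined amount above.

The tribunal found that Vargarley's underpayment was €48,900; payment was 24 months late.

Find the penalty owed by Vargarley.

Accrued rate: 5% × 24 = 120%, capped at 50% → 50%
Failure-to-pay penalty: 50% of €48,900 = €24,450
Penalty before surcharge: €24,450 + €1,340 = €25,790
Administrative surcharge: 30% of €25,790 = €7,737
Total penalty: €25,790 + €7,737 = €33,527

€33,527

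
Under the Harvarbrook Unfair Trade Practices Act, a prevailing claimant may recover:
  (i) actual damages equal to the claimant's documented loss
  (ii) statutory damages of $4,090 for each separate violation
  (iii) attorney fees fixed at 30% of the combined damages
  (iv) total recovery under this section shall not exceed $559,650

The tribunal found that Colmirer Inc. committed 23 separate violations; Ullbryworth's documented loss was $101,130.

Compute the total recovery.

Statutory damages: 23 × $4,090 = $94,070
Combined damages: $101,130 + $94,070 = $195,200
Attorney fees: 30% of $195,200 = $58,560
Total before cap: $195,200 + $58,560 = $253,760
Cap at $559,650: $253,760 is within the cap, no reduction.

$253,760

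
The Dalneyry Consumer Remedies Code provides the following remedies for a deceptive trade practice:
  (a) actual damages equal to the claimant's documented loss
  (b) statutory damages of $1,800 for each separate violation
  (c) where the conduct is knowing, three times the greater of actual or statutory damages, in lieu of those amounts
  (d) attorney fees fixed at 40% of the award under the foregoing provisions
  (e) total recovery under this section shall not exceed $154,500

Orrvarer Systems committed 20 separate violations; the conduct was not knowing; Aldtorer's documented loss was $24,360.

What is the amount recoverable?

$84,504

Statutory damages: 20 × $1,800 = $36,000
Conduct not knowing: the in-lieu enhancement does not apply.
Actual plus statutory damages: $24,360 + $36,000 = $60,360
Attorney fees: 40% of $60,360 = $24,144
Total before cap: $60,360 + $24,144 = $84,504
Cap at $154,500: $84,504 is within the cap, no reduction.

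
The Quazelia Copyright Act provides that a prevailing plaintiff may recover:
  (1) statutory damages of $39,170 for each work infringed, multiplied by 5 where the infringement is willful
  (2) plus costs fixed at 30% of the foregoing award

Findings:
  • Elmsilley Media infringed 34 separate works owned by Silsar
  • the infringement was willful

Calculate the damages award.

$8,656,570

Statutory damages: 34 × $39,170 = $1,331,780
Multiplied by 5: 5 × $1,331,780 = $6,658,900
Costs: 30% of $6,658,900 = $1,997,670
Award plus costs: $6,658,900 + $1,997,670 = $8,656,570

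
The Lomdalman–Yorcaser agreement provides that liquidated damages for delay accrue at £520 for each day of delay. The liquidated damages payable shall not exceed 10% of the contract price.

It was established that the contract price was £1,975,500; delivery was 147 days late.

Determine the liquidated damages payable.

Per-day damages: 147 × £520 = £76,440
Cap: 10% of £1,975,500 = £197,550
Cap at £197,550: £76,440 is within the cap, no reduction.

£76,440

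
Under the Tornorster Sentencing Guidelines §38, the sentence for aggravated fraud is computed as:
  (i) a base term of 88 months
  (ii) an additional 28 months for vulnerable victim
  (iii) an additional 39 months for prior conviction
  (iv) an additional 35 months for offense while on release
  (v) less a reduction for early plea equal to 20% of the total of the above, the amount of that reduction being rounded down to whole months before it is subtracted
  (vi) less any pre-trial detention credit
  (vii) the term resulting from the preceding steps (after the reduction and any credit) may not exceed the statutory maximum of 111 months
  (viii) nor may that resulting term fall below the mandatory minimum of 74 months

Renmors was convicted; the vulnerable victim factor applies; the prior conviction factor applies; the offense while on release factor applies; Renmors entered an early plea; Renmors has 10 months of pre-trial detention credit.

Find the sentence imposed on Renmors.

111 months

Vulnerable victim enhancement: +28 months
Prior conviction enhancement: +39 months
Offense while on release enhancement: +35 months
Adjusted term: 88 months + 28 months + 39 months + 35 months = 190 months
Early plea reduction: 20% of 190 months = 38 months (rounded down)
After reduction: 190 − 38 = 152 months
Less pre-trial detention credit: 152 months − 10 months = 142 months
Cap at 111 months: 142 months exceeds the cap → 111 months
Minimum 74 months: 111 months meets the minimum, no increase.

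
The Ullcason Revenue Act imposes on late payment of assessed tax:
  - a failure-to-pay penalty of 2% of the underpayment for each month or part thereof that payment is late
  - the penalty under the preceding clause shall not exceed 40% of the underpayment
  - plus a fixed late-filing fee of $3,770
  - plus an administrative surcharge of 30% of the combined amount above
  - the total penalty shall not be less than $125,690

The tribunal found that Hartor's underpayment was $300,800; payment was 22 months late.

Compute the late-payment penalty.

Accrued rate: 2% × 22 = 44%, capped at 40% → 40%
Failure-to-pay penalty: 40% of $300,800 = $120,320
Penalty before surcharge: $120,320 + $3,770 = $124,090
Administrative surcharge: 30% of $124,090 = $37,227
Total penalty: $124,090 + $37,227 = $161,317
Minimum $125,690: $161,317 meets the minimum, no increase.

$161,317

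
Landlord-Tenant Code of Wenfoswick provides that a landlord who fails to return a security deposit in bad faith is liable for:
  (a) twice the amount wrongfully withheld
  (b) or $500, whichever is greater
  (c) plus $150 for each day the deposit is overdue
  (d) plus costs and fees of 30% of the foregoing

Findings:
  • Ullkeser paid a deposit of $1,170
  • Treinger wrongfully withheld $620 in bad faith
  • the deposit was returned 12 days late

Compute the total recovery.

Doubled: 2 × $620 = $1,240
Minimum $500: $1,240 meets the minimum, no increase.
Late-return penalty: 12 × $150 = $1,800
Damages plus late penalty: $1,240 + $1,800 = $3,040
Costs and fees: 30% of $3,040 = $912
Total recovery: $3,040 + $912 = $3,952

Recovery: $3,952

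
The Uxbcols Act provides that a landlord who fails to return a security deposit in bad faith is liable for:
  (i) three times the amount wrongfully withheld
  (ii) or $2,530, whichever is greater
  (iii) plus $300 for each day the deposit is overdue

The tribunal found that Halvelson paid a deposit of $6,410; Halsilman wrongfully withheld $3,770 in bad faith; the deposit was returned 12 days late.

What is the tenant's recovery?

Trebled: 3 × $3,770 = $11,310
Minimum $2,530: $11,310 meets the minimum, no increase.
Late-return penalty: 12 × $300 = $3,600
Damages plus late penalty: $11,310 + $3,600 = $14,910

$14,910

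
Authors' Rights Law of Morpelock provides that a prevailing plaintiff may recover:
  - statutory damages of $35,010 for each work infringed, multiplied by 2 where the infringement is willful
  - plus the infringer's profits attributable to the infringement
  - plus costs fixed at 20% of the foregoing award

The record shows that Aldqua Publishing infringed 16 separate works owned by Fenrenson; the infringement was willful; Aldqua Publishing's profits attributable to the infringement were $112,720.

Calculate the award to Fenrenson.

Statutory damages: 16 × $35,010 = $560,160
Doubled: 2 × $560,160 = $1,120,320
Combined award: $1,120,320 + $112,720 = $1,233,040
Costs: 20% of $1,233,040 = $246,608
Award plus costs: $1,233,040 + $246,608 = $1,479,648

$1,479,648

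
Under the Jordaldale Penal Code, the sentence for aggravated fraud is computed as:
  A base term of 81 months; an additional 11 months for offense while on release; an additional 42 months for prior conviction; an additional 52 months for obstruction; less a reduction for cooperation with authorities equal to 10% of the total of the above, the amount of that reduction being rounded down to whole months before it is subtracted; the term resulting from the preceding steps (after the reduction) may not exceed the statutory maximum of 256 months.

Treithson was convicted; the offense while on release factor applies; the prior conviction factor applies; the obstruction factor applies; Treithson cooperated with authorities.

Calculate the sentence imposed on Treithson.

168 months

Offense while on release enhancement: +11 months
Prior conviction enhancement: +42 months
Obstruction enhancement: +52 months
Adjusted term: 81 months + 11 months + 42 months + 52 months = 186 months
Cooperation with authorities reduction: 10% of 186 months = 18 months (rounded down)
After reduction: 186 − 18 = 168 months
Cap at 256 months: 168 months is within the cap, no reduction.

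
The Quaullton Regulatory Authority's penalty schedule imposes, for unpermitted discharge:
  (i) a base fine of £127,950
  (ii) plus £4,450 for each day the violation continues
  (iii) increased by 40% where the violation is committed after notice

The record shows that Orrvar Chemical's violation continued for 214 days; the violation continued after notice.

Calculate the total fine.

Per-day component: 214 × £4,450 = £952,300
Base plus per-day: £127,950 + £952,300 = £1,080,250
Enhancement: 40% of £1,080,250 = £432,100
Enhanced fine: £1,080,250 + £432,100 = £1,512,350

£1,512,350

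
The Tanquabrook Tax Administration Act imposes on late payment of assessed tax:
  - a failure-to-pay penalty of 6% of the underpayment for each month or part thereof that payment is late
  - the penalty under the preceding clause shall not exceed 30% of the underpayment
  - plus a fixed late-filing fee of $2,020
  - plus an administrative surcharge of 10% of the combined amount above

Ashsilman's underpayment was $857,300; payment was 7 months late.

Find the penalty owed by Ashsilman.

Accrued rate: 6% × 7 = 42%, capped at 30% → 30%
Failure-to-pay penalty: 30% of $857,300 = $257,190
Penalty before surcharge: $257,190 + $2,020 = $259,210
Administrative surcharge: 10% of $259,210 = $25,921
Total penalty: $259,210 + $25,921 = $285,131

$285,131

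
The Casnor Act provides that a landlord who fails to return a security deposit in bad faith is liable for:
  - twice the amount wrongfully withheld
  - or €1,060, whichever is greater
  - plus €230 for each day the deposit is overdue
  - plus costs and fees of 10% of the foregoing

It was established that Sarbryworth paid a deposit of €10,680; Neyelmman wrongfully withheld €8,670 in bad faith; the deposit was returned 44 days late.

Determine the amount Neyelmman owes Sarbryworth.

Doubled: 2 × €8,670 = €17,340
Minimum €1,060: €17,340 meets the minimum, no increase.
Late-return penalty: 44 × €230 = €10,120
Damages plus late penalty: €17,340 + €10,120 = €27,460
Costs and fees: 10% of €27,460 = €2,746
Total recovery: €27,460 + €2,746 = €30,206

€30,206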